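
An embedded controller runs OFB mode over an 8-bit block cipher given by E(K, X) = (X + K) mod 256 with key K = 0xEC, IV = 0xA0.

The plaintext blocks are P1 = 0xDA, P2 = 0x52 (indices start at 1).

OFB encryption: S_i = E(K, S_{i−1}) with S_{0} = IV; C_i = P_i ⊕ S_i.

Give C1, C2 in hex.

C1: S = E(K, 0xA0) = 0x8C; 0xDA ⊕ 0x8C = 0x56.
C2: S = E(K, 0x8C) = 0x78; 0x52 ⊕ 0x78 = 0x2A.

C1 = 0x56, C2 = 0x2A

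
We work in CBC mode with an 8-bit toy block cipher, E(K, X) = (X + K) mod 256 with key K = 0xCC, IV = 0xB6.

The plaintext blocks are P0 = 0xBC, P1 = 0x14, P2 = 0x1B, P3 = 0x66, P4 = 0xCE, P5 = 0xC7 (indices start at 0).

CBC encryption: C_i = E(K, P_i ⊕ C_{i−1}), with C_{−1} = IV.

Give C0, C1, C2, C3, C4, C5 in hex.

C0 = 0xD6, C1 = 0x8E, C2 = 0x61, C3 = 0xD3, C4 = 0xE9, C5 = 0xFA

C0: P0 ⊕ 0xB6 = 0x0A; E(K, 0x0A) = 0xD6.
C1: P1 ⊕ 0xD6 = 0xC2; E(K, 0xC2) = 0x8E.
C2: P2 ⊕ 0x8E = 0x95; E(K, 0x95) = 0x61.
C3: P3 ⊕ 0x61 = 0x07; E(K, 0x07) = 0xD3.
C4: P4 ⊕ 0xD3 = 0x1D; E(K, 0x1D) = 0xE9.
C5: P5 ⊕ 0xE9 = 0x2E; E(K, 0x2E) = 0xFA.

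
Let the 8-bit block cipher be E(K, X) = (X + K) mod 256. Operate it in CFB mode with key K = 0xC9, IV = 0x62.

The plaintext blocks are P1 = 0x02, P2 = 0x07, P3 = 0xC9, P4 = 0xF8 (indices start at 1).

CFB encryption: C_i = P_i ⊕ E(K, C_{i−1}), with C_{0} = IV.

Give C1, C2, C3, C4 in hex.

C1 = 0x29, C2 = 0xF5, C3 = 0x77, C4 = 0xB8

C1: E(K, 0x62) = 0x2B; 0x02 ⊕ 0x2B = 0x29.
C2: E(K, 0x29) = 0xF2; 0x07 ⊕ 0xF2 = 0xF5.
C3: E(K, 0xF5) = 0xBE; 0xC9 ⊕ 0xBE = 0x77.
C4: E(K, 0x77) = 0x40; 0xF8 ⊕ 0x40 = 0xB8.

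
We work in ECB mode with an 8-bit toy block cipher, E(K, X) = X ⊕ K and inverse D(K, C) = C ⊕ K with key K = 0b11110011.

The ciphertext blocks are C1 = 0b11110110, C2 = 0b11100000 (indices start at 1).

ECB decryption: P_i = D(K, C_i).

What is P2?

P2: D(K, 0b11100000) = 0b00010011.

P2 = 0b00010011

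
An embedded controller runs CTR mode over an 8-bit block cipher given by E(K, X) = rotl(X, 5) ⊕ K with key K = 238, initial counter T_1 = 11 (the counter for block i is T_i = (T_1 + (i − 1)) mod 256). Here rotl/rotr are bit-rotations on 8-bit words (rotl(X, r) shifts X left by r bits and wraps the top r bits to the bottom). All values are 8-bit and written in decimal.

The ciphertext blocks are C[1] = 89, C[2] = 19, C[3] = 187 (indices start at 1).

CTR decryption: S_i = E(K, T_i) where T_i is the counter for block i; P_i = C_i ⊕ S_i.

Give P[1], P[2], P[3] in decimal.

P[1]: T = 11, S = E(K, T) = 143; 89 ⊕ 143 = 214.
P[2]: T = 12, S = E(K, T) = 111; 19 ⊕ 111 = 124.
P[3]: T = 13, S = E(K, T) = 79; 187 ⊕ 79 = 244.

P[1] = 214, P[2] = 124, P[3] = 244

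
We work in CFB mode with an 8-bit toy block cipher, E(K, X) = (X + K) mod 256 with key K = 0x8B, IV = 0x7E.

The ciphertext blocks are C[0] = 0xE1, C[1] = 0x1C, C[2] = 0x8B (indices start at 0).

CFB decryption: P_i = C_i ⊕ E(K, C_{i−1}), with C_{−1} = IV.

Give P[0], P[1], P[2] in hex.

P[0] = 0xE8, P[1] = 0x70, P[2] = 0x2C

P[0]: E(K, 0x7E) = 0x09; 0xE1 ⊕ 0x09 = 0xE8.
P[1]: E(K, 0xE1) = 0x6C; 0x1C ⊕ 0x6C = 0x70.
P[2]: E(K, 0x1C) = 0xA7; 0x8B ⊕ 0xA7 = 0x2C.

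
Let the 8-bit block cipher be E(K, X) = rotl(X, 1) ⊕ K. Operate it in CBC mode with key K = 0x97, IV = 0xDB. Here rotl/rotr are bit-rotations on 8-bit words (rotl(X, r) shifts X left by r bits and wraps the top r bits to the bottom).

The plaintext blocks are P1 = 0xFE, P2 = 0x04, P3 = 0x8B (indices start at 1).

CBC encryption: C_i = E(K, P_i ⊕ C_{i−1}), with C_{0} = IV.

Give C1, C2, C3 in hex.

C1 = 0xDD, C2 = 0x24, C3 = 0xC8

C1: P1 ⊕ 0xDB = 0x25; E(K, 0x25) = 0xDD.
C2: P2 ⊕ 0xDD = 0xD9; E(K, 0xD9) = 0x24.
C3: P3 ⊕ 0x24 = 0xAF; E(K, 0xAF) = 0xC8.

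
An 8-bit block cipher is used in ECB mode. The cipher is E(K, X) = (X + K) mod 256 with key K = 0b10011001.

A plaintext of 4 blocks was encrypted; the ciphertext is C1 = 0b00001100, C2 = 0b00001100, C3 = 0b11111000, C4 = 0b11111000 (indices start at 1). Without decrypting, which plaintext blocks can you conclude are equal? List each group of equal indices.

P1 = P2; P3 = P4

ECB encrypts each block independently with the same key, so equal ciphertext blocks imply equal plaintext blocks.
C1 = C2 = 0b00001100, so P1 = P2.
C3 = C4 = 0b11111000, so P3 = P4.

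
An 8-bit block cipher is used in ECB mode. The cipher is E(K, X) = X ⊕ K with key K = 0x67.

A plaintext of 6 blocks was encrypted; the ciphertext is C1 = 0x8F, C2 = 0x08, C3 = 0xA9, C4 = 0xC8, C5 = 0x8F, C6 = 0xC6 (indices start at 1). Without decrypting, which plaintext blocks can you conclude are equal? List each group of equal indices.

ECB encrypts each block independently with the same key, so equal ciphertext blocks imply equal plaintext blocks.
C1 = C5 = 0x8F, so P1 = P5.

P1 = P5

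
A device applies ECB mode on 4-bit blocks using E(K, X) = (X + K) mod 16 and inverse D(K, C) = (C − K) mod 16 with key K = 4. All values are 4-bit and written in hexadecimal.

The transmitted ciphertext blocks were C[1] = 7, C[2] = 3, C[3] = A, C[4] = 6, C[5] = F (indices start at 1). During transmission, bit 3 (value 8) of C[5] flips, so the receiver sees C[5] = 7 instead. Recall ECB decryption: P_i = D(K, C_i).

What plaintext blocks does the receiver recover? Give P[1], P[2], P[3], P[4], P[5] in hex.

P[1] = 3, P[2] = F, P[3] = 6, P[4] = 2, P[5] = 3

Only C[5] changed, to 7. In ECB, a change in C_i affects only P_i. Decrypting the received ciphertext:
P[1]: D(K, 7) = 3.
P[2]: D(K, 3) = F.
P[3]: D(K, A) = 6.
P[4]: D(K, 6) = 2.
P[5]: D(K, 7) = 3.
Blocks that differ from the original plaintext: P[5].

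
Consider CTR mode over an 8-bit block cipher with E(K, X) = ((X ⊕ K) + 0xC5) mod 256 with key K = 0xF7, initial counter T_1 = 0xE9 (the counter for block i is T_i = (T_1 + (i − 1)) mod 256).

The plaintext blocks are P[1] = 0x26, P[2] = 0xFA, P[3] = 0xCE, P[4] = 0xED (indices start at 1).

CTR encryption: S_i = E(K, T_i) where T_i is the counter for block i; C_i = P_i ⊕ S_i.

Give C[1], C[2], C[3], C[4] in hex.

C[1]: T = 0xE9, S = E(K, T) = 0xE3; 0x26 ⊕ 0xE3 = 0xC5.
C[2]: T = 0xEA, S = E(K, T) = 0xE2; 0xFA ⊕ 0xE2 = 0x18.
C[3]: T = 0xEB, S = E(K, T) = 0xE1; 0xCE ⊕ 0xE1 = 0x2F.
C[4]: T = 0xEC, S = E(K, T) = 0xE0; 0xED ⊕ 0xE0 = 0x0D.

C[1] = 0xC5, C[2] = 0x18, C[3] = 0x2F, C[4] = 0x0D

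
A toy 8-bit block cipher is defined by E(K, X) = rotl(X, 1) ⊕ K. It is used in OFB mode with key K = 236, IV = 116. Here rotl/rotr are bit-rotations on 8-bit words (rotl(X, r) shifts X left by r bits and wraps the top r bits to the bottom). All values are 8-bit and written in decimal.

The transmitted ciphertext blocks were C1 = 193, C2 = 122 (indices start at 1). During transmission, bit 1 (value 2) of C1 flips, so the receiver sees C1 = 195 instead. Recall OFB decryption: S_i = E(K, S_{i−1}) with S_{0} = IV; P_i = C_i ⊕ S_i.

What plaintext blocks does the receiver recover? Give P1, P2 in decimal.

Only C1 changed, to 195. In OFB, a change in C_i flips the same bit in P_i only; the keystream is unaffected. Decrypting the received ciphertext:
P1: S = E(K, 116) = 4; 195 ⊕ 4 = 199.
P2: S = E(K, 4) = 228; 122 ⊕ 228 = 158.
Blocks that differ from the original plaintext: P1.

P1 = 199, P2 = 158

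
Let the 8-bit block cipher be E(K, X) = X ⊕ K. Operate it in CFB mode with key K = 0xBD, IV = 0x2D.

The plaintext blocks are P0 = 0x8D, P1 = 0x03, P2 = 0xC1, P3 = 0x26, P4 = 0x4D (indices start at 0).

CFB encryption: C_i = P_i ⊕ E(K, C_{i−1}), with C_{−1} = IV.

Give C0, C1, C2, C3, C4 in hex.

C0 = 0x1D, C1 = 0xA3, C2 = 0xDF, C3 = 0x44, C4 = 0xB4

C0: E(K, 0x2D) = 0x90; 0x8D ⊕ 0x90 = 0x1D.
C1: E(K, 0x1D) = 0xA0; 0x03 ⊕ 0xA0 = 0xA3.
C2: E(K, 0xA3) = 0x1E; 0xC1 ⊕ 0x1E = 0xDF.
C3: E(K, 0xDF) = 0x62; 0x26 ⊕ 0x62 = 0x44.
C4: E(K, 0x44) = 0xF9; 0x4D ⊕ 0xF9 = 0xB4.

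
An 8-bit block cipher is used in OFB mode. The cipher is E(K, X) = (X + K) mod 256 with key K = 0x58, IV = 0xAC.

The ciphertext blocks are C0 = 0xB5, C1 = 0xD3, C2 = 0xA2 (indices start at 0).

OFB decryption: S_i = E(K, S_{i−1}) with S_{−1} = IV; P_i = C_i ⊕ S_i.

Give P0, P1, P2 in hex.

P0: S = E(K, 0xAC) = 0x04; 0xB5 ⊕ 0x04 = 0xB1.
P1: S = E(K, 0x04) = 0x5C; 0xD3 ⊕ 0x5C = 0x8F.
P2: S = E(K, 0x5C) = 0xB4; 0xA2 ⊕ 0xB4 = 0x16.

P0 = 0xB1, P1 = 0x8F, P2 = 0x16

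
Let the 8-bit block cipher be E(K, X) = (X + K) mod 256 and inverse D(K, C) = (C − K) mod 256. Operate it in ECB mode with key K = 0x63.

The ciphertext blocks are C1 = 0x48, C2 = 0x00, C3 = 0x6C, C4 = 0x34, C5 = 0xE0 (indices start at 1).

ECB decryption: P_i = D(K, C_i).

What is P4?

P4: D(K, 0x34) = 0xD1.

P4 = 0xD1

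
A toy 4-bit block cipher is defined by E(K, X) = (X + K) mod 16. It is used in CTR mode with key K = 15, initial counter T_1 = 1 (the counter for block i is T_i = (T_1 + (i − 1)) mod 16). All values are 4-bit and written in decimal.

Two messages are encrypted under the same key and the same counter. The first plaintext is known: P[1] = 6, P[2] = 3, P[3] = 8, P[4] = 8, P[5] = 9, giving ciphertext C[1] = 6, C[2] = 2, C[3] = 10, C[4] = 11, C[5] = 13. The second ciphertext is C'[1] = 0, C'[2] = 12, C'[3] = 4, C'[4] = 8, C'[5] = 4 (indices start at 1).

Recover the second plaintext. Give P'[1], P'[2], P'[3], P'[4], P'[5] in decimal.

In CTR with a reused counter, both messages share the same keystream S_i, so C_i ⊕ C'_i = P_i ⊕ P'_i and thus P'_i = P_i ⊕ C_i ⊕ C'_i.
P'[1]: 6 ⊕ 6 ⊕ 0 = 0.
P'[2]: 3 ⊕ 2 ⊕ 12 = 13.
P'[3]: 8 ⊕ 10 ⊕ 4 = 6.
P'[4]: 8 ⊕ 11 ⊕ 8 = 11.
P'[5]: 9 ⊕ 13 ⊕ 4 = 0.

P'[1] = 0, P'[2] = 13, P'[3] = 6, P'[4] = 11, P'[5] = 0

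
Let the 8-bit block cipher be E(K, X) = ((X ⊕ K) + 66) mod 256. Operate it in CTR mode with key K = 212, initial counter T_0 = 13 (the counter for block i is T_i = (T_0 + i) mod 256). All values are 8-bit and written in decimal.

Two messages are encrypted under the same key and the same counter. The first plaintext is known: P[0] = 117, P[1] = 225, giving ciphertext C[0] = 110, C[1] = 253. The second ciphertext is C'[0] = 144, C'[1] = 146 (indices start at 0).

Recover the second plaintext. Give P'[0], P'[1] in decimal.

P'[0] = 139, P'[1] = 142

In CTR with a reused counter, both messages share the same keystream S_i, so C_i ⊕ C'_i = P_i ⊕ P'_i and thus P'_i = P_i ⊕ C_i ⊕ C'_i.
P'[0]: 117 ⊕ 110 ⊕ 144 = 139.
P'[1]: 225 ⊕ 253 ⊕ 146 = 142.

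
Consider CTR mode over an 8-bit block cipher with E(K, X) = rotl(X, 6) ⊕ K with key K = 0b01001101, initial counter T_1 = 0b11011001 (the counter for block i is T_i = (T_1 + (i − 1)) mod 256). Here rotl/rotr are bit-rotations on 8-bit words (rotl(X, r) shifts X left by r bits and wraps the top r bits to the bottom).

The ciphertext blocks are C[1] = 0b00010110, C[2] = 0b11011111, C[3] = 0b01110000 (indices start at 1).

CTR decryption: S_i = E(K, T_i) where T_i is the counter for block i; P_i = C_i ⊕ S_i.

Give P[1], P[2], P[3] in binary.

P[1]: T = 0b11011001, S = E(K, T) = 0b00111011; 0b00010110 ⊕ 0b00111011 = 0b00101101.
P[2]: T = 0b11011010, S = E(K, T) = 0b11111011; 0b11011111 ⊕ 0b11111011 = 0b00100100.
P[3]: T = 0b11011011, S = E(K, T) = 0b10111011; 0b01110000 ⊕ 0b10111011 = 0b11001011.

P[1] = 0b00101101, P[2] = 0b00100100, P[3] = 0b11001011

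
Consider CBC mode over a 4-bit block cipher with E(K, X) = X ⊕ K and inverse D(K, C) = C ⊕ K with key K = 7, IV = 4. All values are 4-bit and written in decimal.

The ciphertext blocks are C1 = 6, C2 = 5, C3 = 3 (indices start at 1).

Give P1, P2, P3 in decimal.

P1 = 5, P2 = 4, P3 = 1

CBC decryption: P_i = D(K, C_i) ⊕ C_{i−1}, with C_{0} = IV.
P1: D(K, 6) = 1; 1 ⊕ 4 = 5.
P2: D(K, 5) = 2; 2 ⊕ 6 = 4.
P3: D(K, 3) = 4; 4 ⊕ 5 = 1.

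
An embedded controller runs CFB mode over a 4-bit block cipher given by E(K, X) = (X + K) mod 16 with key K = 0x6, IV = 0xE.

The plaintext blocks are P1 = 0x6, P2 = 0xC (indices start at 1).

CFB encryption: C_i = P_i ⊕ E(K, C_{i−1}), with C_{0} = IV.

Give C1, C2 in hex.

C1 = 0x2, C2 = 0x4

C1: E(K, 0xE) = 0x4; 0x6 ⊕ 0x4 = 0x2.
C2: E(K, 0x2) = 0x8; 0xC ⊕ 0x8 = 0x4.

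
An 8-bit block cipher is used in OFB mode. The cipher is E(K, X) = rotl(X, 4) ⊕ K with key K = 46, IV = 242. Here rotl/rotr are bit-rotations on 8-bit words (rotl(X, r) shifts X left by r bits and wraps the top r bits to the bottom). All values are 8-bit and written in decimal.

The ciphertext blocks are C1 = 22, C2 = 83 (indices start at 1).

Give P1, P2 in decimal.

P1 = 23, P2 = 109

OFB decryption: S_i = E(K, S_{i−1}) with S_{0} = IV; P_i = C_i ⊕ S_i.
P1: S = E(K, 242) = 1; 22 ⊕ 1 = 23.
P2: S = E(K, 1) = 62; 83 ⊕ 62 = 109.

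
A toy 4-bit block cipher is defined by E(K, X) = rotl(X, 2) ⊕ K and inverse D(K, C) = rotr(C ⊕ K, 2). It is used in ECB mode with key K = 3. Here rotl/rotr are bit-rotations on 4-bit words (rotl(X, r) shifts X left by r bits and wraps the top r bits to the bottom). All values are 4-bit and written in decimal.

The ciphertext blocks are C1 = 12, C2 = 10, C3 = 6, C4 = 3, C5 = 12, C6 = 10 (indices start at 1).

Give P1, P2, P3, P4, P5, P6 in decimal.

ECB decryption: P_i = D(K, C_i).
P1: D(K, 12) = 15.
P2: D(K, 10) = 6.
P3: D(K, 6) = 5.
P4: D(K, 3) = 0.
P5: D(K, 12) = 15.
P6: D(K, 10) = 6.

P1 = 15, P2 = 6, P3 = 5, P4 = 0, P5 = 15, P6 = 6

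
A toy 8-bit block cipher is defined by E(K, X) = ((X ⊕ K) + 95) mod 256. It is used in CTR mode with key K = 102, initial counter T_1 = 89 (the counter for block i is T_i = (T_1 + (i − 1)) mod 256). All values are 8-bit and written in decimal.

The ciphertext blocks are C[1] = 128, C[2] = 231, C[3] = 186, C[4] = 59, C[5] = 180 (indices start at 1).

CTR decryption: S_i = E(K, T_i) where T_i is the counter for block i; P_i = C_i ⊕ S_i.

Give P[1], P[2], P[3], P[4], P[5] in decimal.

P[1]: T = 89, S = E(K, T) = 158; 128 ⊕ 158 = 30.
P[2]: T = 90, S = E(K, T) = 155; 231 ⊕ 155 = 124.
P[3]: T = 91, S = E(K, T) = 156; 186 ⊕ 156 = 38.
P[4]: T = 92, S = E(K, T) = 153; 59 ⊕ 153 = 162.
P[5]: T = 93, S = E(K, T) = 154; 180 ⊕ 154 = 46.

P[1] = 30, P[2] = 124, P[3] = 38, P[4] = 162, P[5] = 46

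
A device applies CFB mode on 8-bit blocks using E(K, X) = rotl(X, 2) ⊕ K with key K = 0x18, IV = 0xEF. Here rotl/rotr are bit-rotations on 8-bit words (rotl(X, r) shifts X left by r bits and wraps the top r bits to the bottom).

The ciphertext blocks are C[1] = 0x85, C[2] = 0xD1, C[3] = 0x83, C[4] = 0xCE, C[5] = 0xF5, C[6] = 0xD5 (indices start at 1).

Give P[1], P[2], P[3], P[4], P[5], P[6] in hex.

CFB decryption: P_i = C_i ⊕ E(K, C_{i−1}), with C_{0} = IV.
P[1]: E(K, 0xEF) = 0xA7; 0x85 ⊕ 0xA7 = 0x22.
P[2]: E(K, 0x85) = 0x0E; 0xD1 ⊕ 0x0E = 0xDF.
P[3]: E(K, 0xD1) = 0x5F; 0x83 ⊕ 0x5F = 0xDC.
P[4]: E(K, 0x83) = 0x16; 0xCE ⊕ 0x16 = 0xD8.
P[5]: E(K, 0xCE) = 0x23; 0xF5 ⊕ 0x23 = 0xD6.
P[6]: E(K, 0xF5) = 0xCF; 0xD5 ⊕ 0xCF = 0x1A.

P[1] = 0x22, P[2] = 0xDF, P[3] = 0xDC, P[4] = 0xD8, P[5] = 0xD6, P[6] = 0x1A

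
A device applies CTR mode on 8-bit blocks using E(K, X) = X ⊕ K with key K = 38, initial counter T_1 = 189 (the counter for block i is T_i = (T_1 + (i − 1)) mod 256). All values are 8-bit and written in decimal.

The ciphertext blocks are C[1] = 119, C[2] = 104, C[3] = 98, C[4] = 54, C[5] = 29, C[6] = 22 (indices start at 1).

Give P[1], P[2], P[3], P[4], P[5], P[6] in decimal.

P[1] = 236, P[2] = 240, P[3] = 251, P[4] = 208, P[5] = 250, P[6] = 242

CTR decryption: S_i = E(K, T_i) where T_i is the counter for block i; P_i = C_i ⊕ S_i.
P[1]: T = 189, S = E(K, T) = 155; 119 ⊕ 155 = 236.
P[2]: T = 190, S = E(K, T) = 152; 104 ⊕ 152 = 240.
P[3]: T = 191, S = E(K, T) = 153; 98 ⊕ 153 = 251.
P[4]: T = 192, S = E(K, T) = 230; 54 ⊕ 230 = 208.
P[5]: T = 193, S = E(K, T) = 231; 29 ⊕ 231 = 250.
P[6]: T = 194, S = E(K, T) = 228; 22 ⊕ 228 = 242.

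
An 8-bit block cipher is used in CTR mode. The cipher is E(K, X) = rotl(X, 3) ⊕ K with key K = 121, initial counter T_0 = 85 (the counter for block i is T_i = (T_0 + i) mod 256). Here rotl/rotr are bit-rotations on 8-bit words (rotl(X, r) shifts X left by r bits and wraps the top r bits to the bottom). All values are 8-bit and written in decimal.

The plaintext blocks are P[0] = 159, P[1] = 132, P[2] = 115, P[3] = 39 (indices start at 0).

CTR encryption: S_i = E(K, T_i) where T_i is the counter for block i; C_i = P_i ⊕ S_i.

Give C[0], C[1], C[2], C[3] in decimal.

C[0]: T = 85, S = E(K, T) = 211; 159 ⊕ 211 = 76.
C[1]: T = 86, S = E(K, T) = 203; 132 ⊕ 203 = 79.
C[2]: T = 87, S = E(K, T) = 195; 115 ⊕ 195 = 176.
C[3]: T = 88, S = E(K, T) = 187; 39 ⊕ 187 = 156.

C[0] = 76, C[1] = 79, C[2] = 176, C[3] = 156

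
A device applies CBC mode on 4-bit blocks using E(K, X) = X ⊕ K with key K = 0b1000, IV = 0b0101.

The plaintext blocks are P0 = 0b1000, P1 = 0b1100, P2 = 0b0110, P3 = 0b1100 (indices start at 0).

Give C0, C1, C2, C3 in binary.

C0 = 0b0101, C1 = 0b0001, C2 = 0b1111, C3 = 0b1011

CBC encryption: C_i = E(K, P_i ⊕ C_{i−1}), with C_{−1} = IV.
C0: P0 ⊕ 0b0101 = 0b1101; E(K, 0b1101) = 0b0101.
C1: P1 ⊕ 0b0101 = 0b1001; E(K, 0b1001) = 0b0001.
C2: P2 ⊕ 0b0001 = 0b0111; E(K, 0b0111) = 0b1111.
C3: P3 ⊕ 0b1111 = 0b0011; E(K, 0b0011) = 0b1011.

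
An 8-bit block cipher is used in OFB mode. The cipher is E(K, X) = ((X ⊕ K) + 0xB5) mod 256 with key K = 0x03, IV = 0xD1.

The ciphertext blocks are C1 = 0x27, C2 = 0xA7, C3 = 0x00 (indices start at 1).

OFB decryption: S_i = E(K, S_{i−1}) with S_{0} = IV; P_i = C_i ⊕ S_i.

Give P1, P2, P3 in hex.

P1 = 0xA0, P2 = 0x9E, P3 = 0xEF

P1: S = E(K, 0xD1) = 0x87; 0x27 ⊕ 0x87 = 0xA0.
P2: S = E(K, 0x87) = 0x39; 0xA7 ⊕ 0x39 = 0x9E.
P3: S = E(K, 0x39) = 0xEF; 0x00 ⊕ 0xEF = 0xEF.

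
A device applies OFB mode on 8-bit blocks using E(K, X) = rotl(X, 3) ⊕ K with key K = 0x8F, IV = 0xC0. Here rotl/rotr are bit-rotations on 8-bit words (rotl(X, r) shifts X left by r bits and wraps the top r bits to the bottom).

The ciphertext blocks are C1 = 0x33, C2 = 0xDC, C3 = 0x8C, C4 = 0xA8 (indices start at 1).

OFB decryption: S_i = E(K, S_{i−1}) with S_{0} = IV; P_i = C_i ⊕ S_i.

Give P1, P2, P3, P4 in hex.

P1 = 0xBA, P2 = 0x1F, P3 = 0x1D, P4 = 0xAB

P1: S = E(K, 0xC0) = 0x89; 0x33 ⊕ 0x89 = 0xBA.
P2: S = E(K, 0x89) = 0xC3; 0xDC ⊕ 0xC3 = 0x1F.
P3: S = E(K, 0xC3) = 0x91; 0x8C ⊕ 0x91 = 0x1D.
P4: S = E(K, 0x91) = 0x03; 0xA8 ⊕ 0x03 = 0xAB.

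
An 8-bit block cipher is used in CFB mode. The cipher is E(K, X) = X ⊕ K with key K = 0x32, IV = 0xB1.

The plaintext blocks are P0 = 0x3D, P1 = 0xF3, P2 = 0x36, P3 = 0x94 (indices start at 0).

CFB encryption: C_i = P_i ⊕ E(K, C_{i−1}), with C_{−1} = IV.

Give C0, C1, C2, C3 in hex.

C0: E(K, 0xB1) = 0x83; 0x3D ⊕ 0x83 = 0xBE.
C1: E(K, 0xBE) = 0x8C; 0xF3 ⊕ 0x8C = 0x7F.
C2: E(K, 0x7F) = 0x4D; 0x36 ⊕ 0x4D = 0x7B.
C3: E(K, 0x7B) = 0x49; 0x94 ⊕ 0x49 = 0xDD.

C0 = 0xBE, C1 = 0x7F, C2 = 0x7B, C3 = 0xDD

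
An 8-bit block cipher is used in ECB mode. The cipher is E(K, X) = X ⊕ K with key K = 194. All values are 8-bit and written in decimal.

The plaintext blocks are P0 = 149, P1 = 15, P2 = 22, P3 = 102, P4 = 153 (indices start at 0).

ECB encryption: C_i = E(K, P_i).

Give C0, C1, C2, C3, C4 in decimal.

C0: E(K, 149) = 87.
C1: E(K, 15) = 205.
C2: E(K, 22) = 212.
C3: E(K, 102) = 164.
C4: E(K, 153) = 91.

C0 = 87, C1 = 205, C2 = 212, C3 = 164, C4 = 91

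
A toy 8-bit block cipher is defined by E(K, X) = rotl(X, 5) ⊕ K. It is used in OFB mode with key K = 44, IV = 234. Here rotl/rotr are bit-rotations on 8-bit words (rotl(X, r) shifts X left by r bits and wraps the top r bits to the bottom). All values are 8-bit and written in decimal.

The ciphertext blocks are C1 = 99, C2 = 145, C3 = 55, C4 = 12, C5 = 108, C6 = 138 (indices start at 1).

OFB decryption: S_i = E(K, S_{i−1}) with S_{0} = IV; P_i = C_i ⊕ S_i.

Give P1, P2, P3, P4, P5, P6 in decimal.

P1 = 18, P2 = 147, P3 = 91, P4 = 173, P5 = 116, P6 = 165

P1: S = E(K, 234) = 113; 99 ⊕ 113 = 18.
P2: S = E(K, 113) = 2; 145 ⊕ 2 = 147.
P3: S = E(K, 2) = 108; 55 ⊕ 108 = 91.
P4: S = E(K, 108) = 161; 12 ⊕ 161 = 173.
P5: S = E(K, 161) = 24; 108 ⊕ 24 = 116.
P6: S = E(K, 24) = 47; 138 ⊕ 47 = 165.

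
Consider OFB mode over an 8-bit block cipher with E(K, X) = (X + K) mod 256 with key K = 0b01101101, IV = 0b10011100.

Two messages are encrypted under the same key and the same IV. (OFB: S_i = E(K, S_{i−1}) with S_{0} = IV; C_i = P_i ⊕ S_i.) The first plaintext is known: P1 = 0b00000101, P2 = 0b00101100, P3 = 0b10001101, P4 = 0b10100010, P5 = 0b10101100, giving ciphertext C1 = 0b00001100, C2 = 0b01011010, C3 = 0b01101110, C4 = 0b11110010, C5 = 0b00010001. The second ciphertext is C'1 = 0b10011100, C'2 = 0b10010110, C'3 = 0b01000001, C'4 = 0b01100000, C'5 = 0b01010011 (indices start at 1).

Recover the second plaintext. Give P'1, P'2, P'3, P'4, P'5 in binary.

P'1 = 0b10010101, P'2 = 0b11100000, P'3 = 0b10100010, P'4 = 0b00110000, P'5 = 0b11101110

In OFB with a reused IV, both messages share the same keystream S_i, so C_i ⊕ C'_i = P_i ⊕ P'_i and thus P'_i = P_i ⊕ C_i ⊕ C'_i.
P'1: 0b00000101 ⊕ 0b00001100 ⊕ 0b10011100 = 0b10010101.
P'2: 0b00101100 ⊕ 0b01011010 ⊕ 0b10010110 = 0b11100000.
P'3: 0b10001101 ⊕ 0b01101110 ⊕ 0b01000001 = 0b10100010.
P'4: 0b10100010 ⊕ 0b11110010 ⊕ 0b01100000 = 0b00110000.
P'5: 0b10101100 ⊕ 0b00010001 ⊕ 0b01010011 = 0b11101110.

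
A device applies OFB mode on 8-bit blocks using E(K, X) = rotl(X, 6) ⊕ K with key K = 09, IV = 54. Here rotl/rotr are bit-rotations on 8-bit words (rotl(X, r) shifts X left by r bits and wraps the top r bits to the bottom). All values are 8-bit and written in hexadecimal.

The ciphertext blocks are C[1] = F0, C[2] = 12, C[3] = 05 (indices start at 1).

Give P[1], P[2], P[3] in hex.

OFB decryption: S_i = E(K, S_{i−1}) with S_{0} = IV; P_i = C_i ⊕ S_i.
P[1]: S = E(K, 54) = 1C; F0 ⊕ 1C = EC.
P[2]: S = E(K, 1C) = 0E; 12 ⊕ 0E = 1C.
P[3]: S = E(K, 0E) = 8A; 05 ⊕ 8A = 8F.

P[1] = EC, P[2] = 1C, P[3] = 8F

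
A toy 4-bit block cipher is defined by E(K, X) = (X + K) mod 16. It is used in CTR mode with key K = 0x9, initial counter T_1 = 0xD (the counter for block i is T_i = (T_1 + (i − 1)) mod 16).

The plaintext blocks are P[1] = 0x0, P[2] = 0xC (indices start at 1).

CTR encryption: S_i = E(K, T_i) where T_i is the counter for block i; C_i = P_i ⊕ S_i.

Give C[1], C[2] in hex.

C[1] = 0x6, C[2] = 0xB

C[1]: T = 0xD, S = E(K, T) = 0x6; 0x0 ⊕ 0x6 = 0x6.
C[2]: T = 0xE, S = E(K, T) = 0x7; 0xC ⊕ 0x7 = 0xB.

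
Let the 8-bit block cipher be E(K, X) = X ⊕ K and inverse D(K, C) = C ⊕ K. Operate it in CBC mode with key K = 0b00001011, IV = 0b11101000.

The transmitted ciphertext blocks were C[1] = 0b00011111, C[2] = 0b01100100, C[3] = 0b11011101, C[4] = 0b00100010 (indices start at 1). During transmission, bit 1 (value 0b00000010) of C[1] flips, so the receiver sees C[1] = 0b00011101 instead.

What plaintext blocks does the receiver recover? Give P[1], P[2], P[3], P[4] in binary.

CBC decryption: P_i = D(K, C_i) ⊕ C_{i−1}, with C_{0} = IV.
Only C[1] changed, to 0b00011101. In CBC, a change in C_i garbles P_i and flips the same bit in P_{i+1}. Decrypting the received ciphertext:
P[1]: D(K, 0b00011101) = 0b00010110; 0b00010110 ⊕ 0b11101000 = 0b11111110.
P[2]: D(K, 0b01100100) = 0b01101111; 0b01101111 ⊕ 0b00011101 = 0b01110010.
P[3]: D(K, 0b11011101) = 0b11010110; 0b11010110 ⊕ 0b01100100 = 0b10110010.
P[4]: D(K, 0b00100010) = 0b00101001; 0b00101001 ⊕ 0b11011101 = 0b11110100.
Blocks that differ from the original plaintext: P[1], P[2].

P[1] = 0b11111110, P[2] = 0b01110010, P[3] = 0b10110010, P[4] = 0b11110100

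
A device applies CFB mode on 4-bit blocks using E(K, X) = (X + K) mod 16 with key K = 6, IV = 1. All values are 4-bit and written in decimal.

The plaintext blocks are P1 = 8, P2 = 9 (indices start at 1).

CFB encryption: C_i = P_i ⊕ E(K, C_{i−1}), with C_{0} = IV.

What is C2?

C2 = 12

C1: E(K, 1) = 7; 8 ⊕ 7 = 15.
C2: E(K, 15) = 5; 9 ⊕ 5 = 12.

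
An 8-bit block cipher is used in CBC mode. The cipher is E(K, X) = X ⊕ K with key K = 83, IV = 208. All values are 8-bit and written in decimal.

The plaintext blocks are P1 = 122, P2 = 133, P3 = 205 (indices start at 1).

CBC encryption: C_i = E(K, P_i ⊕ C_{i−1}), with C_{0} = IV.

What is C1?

C1: P1 ⊕ 208 = 170; E(K, 170) = 249.

C1 = 249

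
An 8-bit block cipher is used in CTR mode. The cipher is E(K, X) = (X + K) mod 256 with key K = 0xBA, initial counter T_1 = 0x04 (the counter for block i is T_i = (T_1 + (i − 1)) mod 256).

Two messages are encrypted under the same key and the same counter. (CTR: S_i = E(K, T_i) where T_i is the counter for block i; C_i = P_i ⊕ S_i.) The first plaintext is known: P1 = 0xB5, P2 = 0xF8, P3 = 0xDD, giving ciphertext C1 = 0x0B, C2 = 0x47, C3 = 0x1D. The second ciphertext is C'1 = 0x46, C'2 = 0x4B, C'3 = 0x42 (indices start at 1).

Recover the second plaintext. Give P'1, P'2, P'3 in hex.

In CTR with a reused counter, both messages share the same keystream S_i, so C_i ⊕ C'_i = P_i ⊕ P'_i and thus P'_i = P_i ⊕ C_i ⊕ C'_i.
P'1: 0xB5 ⊕ 0x0B ⊕ 0x46 = 0xF8.
P'2: 0xF8 ⊕ 0x47 ⊕ 0x4B = 0xF4.
P'3: 0xDD ⊕ 0x1D ⊕ 0x42 = 0x82.

P'1 = 0xF8, P'2 = 0xF4, P'3 = 0x82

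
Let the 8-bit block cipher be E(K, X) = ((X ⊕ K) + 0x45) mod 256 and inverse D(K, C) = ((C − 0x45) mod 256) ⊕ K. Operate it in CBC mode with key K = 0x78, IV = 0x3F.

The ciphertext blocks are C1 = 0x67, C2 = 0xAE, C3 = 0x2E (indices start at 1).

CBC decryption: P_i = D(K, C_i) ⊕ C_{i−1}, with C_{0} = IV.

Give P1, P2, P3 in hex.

P1 = 0x65, P2 = 0x76, P3 = 0x3F

P1: D(K, 0x67) = 0x5A; 0x5A ⊕ 0x3F = 0x65.
P2: D(K, 0xAE) = 0x11; 0x11 ⊕ 0x67 = 0x76.
P3: D(K, 0x2E) = 0x91; 0x91 ⊕ 0xAE = 0x3F.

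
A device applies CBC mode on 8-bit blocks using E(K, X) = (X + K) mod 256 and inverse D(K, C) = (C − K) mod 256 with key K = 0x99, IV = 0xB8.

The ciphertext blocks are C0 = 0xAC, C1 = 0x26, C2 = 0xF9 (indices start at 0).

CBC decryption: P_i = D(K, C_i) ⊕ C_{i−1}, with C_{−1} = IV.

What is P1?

P1: D(K, 0x26) = 0x8D; 0x8D ⊕ 0xAC = 0x21.

P1 = 0x21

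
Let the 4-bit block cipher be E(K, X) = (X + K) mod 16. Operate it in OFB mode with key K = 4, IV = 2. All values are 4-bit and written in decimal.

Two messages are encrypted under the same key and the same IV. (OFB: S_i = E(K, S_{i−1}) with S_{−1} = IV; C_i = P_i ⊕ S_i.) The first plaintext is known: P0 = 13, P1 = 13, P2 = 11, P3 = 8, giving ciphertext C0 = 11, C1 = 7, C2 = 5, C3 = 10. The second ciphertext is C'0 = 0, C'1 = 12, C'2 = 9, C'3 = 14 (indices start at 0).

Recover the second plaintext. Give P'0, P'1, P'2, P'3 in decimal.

P'0 = 6, P'1 = 6, P'2 = 7, P'3 = 12

In OFB with a reused IV, both messages share the same keystream S_i, so C_i ⊕ C'_i = P_i ⊕ P'_i and thus P'_i = P_i ⊕ C_i ⊕ C'_i.
P'0: 13 ⊕ 11 ⊕ 0 = 6.
P'1: 13 ⊕ 7 ⊕ 12 = 6.
P'2: 11 ⊕ 5 ⊕ 9 = 7.
P'3: 8 ⊕ 10 ⊕ 14 = 12.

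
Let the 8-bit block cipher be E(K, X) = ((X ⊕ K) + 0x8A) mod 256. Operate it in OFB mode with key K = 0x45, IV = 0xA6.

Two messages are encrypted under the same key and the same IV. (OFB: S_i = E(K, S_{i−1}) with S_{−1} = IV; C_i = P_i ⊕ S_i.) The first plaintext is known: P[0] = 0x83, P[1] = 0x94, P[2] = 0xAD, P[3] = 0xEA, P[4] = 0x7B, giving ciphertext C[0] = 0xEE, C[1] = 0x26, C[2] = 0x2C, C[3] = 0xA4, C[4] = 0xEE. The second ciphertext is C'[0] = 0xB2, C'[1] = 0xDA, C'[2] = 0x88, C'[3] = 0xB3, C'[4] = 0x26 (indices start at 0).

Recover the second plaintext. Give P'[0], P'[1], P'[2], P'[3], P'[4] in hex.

In OFB with a reused IV, both messages share the same keystream S_i, so C_i ⊕ C'_i = P_i ⊕ P'_i and thus P'_i = P_i ⊕ C_i ⊕ C'_i.
P'[0]: 0x83 ⊕ 0xEE ⊕ 0xB2 = 0xDF.
P'[1]: 0x94 ⊕ 0x26 ⊕ 0xDA = 0x68.
P'[2]: 0xAD ⊕ 0x2C ⊕ 0x88 = 0x09.
P'[3]: 0xEA ⊕ 0xA4 ⊕ 0xB3 = 0xFD.
P'[4]: 0x7B ⊕ 0xEE ⊕ 0x26 = 0xB3.

P'[0] = 0xDF, P'[1] = 0x68, P'[2] = 0x09, P'[3] = 0xFD, P'[4] = 0xB3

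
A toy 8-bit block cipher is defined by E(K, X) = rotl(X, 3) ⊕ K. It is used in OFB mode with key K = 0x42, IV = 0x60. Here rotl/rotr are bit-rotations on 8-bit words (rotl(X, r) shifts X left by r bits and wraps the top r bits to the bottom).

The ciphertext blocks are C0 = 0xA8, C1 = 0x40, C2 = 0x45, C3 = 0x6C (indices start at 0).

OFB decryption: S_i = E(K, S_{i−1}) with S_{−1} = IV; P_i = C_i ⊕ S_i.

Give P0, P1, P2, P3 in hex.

P0 = 0xE9, P1 = 0x08, P2 = 0x45, P3 = 0x2E

P0: S = E(K, 0x60) = 0x41; 0xA8 ⊕ 0x41 = 0xE9.
P1: S = E(K, 0x41) = 0x48; 0x40 ⊕ 0x48 = 0x08.
P2: S = E(K, 0x48) = 0x00; 0x45 ⊕ 0x00 = 0x45.
P3: S = E(K, 0x00) = 0x42; 0x6C ⊕ 0x42 = 0x2E.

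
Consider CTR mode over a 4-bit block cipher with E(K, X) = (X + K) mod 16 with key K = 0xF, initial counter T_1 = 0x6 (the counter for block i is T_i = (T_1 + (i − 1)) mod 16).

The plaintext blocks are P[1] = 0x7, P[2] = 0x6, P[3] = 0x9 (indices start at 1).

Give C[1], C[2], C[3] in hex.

CTR encryption: S_i = E(K, T_i) where T_i is the counter for block i; C_i = P_i ⊕ S_i.
C[1]: T = 0x6, S = E(K, T) = 0x5; 0x7 ⊕ 0x5 = 0x2.
C[2]: T = 0x7, S = E(K, T) = 0x6; 0x6 ⊕ 0x6 = 0x0.
C[3]: T = 0x8, S = E(K, T) = 0x7; 0x9 ⊕ 0x7 = 0xE.

C[1] = 0x2, C[2] = 0x0, C[3] = 0xE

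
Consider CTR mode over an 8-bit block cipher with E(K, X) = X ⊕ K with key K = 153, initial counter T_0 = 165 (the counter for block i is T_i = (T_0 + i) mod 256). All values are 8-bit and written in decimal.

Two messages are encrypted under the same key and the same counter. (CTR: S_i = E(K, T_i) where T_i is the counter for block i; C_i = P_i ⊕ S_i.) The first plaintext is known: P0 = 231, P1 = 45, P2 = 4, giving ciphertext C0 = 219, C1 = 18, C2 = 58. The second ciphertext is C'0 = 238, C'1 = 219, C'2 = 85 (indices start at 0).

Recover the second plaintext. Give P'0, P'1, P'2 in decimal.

In CTR with a reused counter, both messages share the same keystream S_i, so C_i ⊕ C'_i = P_i ⊕ P'_i and thus P'_i = P_i ⊕ C_i ⊕ C'_i.
P'0: 231 ⊕ 219 ⊕ 238 = 210.
P'1: 45 ⊕ 18 ⊕ 219 = 228.
P'2: 4 ⊕ 58 ⊕ 85 = 107.

P'0 = 210, P'1 = 228, P'2 = 107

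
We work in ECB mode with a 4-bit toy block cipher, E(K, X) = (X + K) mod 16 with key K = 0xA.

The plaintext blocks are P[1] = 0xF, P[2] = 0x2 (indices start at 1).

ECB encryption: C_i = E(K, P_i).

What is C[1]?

C[1]: E(K, 0xF) = 0x9.

C[1] = 0x9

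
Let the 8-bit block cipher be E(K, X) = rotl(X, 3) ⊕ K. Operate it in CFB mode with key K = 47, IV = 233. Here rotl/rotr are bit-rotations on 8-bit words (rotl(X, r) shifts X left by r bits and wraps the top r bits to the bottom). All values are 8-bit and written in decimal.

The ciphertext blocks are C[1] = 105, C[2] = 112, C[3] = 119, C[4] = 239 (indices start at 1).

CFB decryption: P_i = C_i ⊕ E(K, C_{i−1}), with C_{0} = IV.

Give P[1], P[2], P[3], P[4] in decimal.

P[1] = 9, P[2] = 20, P[3] = 219, P[4] = 123

P[1]: E(K, 233) = 96; 105 ⊕ 96 = 9.
P[2]: E(K, 105) = 100; 112 ⊕ 100 = 20.
P[3]: E(K, 112) = 172; 119 ⊕ 172 = 219.
P[4]: E(K, 119) = 148; 239 ⊕ 148 = 123.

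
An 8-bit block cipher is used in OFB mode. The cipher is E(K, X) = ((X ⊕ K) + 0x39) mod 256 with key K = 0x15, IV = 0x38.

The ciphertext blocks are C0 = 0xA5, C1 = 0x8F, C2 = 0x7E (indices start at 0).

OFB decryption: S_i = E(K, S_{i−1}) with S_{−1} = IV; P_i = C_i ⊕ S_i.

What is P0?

P0: S = E(K, 0x38) = 0x66; 0xA5 ⊕ 0x66 = 0xC3.

P0 = 0xC3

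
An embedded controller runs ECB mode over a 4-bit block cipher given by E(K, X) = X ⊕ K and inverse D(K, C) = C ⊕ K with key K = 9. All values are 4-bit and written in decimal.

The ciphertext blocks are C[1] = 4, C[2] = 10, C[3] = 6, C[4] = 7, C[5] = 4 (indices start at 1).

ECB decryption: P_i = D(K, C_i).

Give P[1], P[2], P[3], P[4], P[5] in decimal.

P[1]: D(K, 4) = 13.
P[2]: D(K, 10) = 3.
P[3]: D(K, 6) = 15.
P[4]: D(K, 7) = 14.
P[5]: D(K, 4) = 13.

P[1] = 13, P[2] = 3, P[3] = 15, P[4] = 14, P[5] = 13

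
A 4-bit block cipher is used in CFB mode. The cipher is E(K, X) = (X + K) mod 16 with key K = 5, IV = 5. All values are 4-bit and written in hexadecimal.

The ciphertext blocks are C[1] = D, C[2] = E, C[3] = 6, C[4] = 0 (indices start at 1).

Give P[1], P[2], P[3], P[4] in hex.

CFB decryption: P_i = C_i ⊕ E(K, C_{i−1}), with C_{0} = IV.
P[1]: E(K, 5) = A; D ⊕ A = 7.
P[2]: E(K, D) = 2; E ⊕ 2 = C.
P[3]: E(K, E) = 3; 6 ⊕ 3 = 5.
P[4]: E(K, 6) = B; 0 ⊕ B = B.

P[1] = 7, P[2] = C, P[3] = 5, P[4] = B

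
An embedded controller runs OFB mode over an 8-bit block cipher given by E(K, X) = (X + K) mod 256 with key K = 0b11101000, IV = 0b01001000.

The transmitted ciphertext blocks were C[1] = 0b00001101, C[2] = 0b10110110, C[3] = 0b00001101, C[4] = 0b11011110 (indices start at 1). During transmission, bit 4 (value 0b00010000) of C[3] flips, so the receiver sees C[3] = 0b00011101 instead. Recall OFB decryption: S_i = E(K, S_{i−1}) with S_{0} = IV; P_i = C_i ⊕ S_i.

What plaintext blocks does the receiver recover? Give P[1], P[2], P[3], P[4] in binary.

Only C[3] changed, to 0b00011101. In OFB, a change in C_i flips the same bit in P_i only; the keystream is unaffected. Decrypting the received ciphertext:
P[1]: S = E(K, 0b01001000) = 0b00110000; 0b00001101 ⊕ 0b00110000 = 0b00111101.
P[2]: S = E(K, 0b00110000) = 0b00011000; 0b10110110 ⊕ 0b00011000 = 0b10101110.
P[3]: S = E(K, 0b00011000) = 0b00000000; 0b00011101 ⊕ 0b00000000 = 0b00011101.
P[4]: S = E(K, 0b00000000) = 0b11101000; 0b11011110 ⊕ 0b11101000 = 0b00110110.
Blocks that differ from the original plaintext: P[3].

P[1] = 0b00111101, P[2] = 0b10101110, P[3] = 0b00011101, P[4] = 0b00110110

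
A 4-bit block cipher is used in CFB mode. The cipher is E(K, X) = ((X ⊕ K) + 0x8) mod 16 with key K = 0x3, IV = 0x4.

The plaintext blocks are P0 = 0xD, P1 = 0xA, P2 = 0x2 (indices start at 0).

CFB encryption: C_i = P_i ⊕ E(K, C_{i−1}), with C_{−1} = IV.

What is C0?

C0: E(K, 0x4) = 0xF; 0xD ⊕ 0xF = 0x2.

C0 = 0x2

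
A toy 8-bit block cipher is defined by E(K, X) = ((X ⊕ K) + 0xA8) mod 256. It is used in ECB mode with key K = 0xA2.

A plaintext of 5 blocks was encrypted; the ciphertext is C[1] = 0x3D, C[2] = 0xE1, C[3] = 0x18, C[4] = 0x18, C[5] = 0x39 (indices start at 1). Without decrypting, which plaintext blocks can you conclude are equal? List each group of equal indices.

ECB encrypts each block independently with the same key, so equal ciphertext blocks imply equal plaintext blocks.
C[3] = C[4] = 0x18, so P[3] = P[4].

P[3] = P[4]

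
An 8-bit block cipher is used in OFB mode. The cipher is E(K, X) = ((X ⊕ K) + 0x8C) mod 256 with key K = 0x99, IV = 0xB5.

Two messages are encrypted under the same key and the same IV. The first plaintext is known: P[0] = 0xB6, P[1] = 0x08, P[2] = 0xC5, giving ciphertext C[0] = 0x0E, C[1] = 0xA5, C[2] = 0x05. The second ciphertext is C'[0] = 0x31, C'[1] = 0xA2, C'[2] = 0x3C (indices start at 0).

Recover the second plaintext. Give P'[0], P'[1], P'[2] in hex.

P'[0] = 0x89, P'[1] = 0x0F, P'[2] = 0xFC

In OFB with a reused IV, both messages share the same keystream S_i, so C_i ⊕ C'_i = P_i ⊕ P'_i and thus P'_i = P_i ⊕ C_i ⊕ C'_i.
P'[0]: 0xB6 ⊕ 0x0E ⊕ 0x31 = 0x89.
P'[1]: 0x08 ⊕ 0xA5 ⊕ 0xA2 = 0x0F.
P'[2]: 0xC5 ⊕ 0x05 ⊕ 0x3C = 0xFC.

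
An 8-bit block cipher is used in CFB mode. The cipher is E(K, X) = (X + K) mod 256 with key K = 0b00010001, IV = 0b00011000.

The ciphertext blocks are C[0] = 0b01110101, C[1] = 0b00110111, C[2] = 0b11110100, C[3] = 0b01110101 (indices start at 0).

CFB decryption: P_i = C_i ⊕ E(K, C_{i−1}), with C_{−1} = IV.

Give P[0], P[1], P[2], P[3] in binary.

P[0] = 0b01011100, P[1] = 0b10110001, P[2] = 0b10111100, P[3] = 0b01110000

P[0]: E(K, 0b00011000) = 0b00101001; 0b01110101 ⊕ 0b00101001 = 0b01011100.
P[1]: E(K, 0b01110101) = 0b10000110; 0b00110111 ⊕ 0b10000110 = 0b10110001.
P[2]: E(K, 0b00110111) = 0b01001000; 0b11110100 ⊕ 0b01001000 = 0b10111100.
P[3]: E(K, 0b11110100) = 0b00000101; 0b01110101 ⊕ 0b00000101 = 0b01110000.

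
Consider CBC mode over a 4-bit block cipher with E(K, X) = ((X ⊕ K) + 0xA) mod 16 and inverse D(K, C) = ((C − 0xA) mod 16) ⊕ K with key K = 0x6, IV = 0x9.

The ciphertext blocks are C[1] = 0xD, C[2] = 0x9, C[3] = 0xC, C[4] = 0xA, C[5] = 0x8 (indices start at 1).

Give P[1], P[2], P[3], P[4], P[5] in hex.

P[1] = 0xC, P[2] = 0x4, P[3] = 0xD, P[4] = 0xA, P[5] = 0x2

CBC decryption: P_i = D(K, C_i) ⊕ C_{i−1}, with C_{0} = IV.
P[1]: D(K, 0xD) = 0x5; 0x5 ⊕ 0x9 = 0xC.
P[2]: D(K, 0x9) = 0x9; 0x9 ⊕ 0xD = 0x4.
P[3]: D(K, 0xC) = 0x4; 0x4 ⊕ 0x9 = 0xD.
P[4]: D(K, 0xA) = 0x6; 0x6 ⊕ 0xC = 0xA.
P[5]: D(K, 0x8) = 0x8; 0x8 ⊕ 0xA = 0x2.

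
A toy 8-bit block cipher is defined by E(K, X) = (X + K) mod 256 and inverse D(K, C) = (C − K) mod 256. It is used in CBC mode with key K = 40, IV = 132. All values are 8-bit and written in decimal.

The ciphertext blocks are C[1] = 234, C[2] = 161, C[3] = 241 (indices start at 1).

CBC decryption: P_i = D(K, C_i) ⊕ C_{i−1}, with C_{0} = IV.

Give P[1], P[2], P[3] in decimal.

P[1]: D(K, 234) = 194; 194 ⊕ 132 = 70.
P[2]: D(K, 161) = 121; 121 ⊕ 234 = 147.
P[3]: D(K, 241) = 201; 201 ⊕ 161 = 104.

P[1] = 70, P[2] = 147, P[3] = 104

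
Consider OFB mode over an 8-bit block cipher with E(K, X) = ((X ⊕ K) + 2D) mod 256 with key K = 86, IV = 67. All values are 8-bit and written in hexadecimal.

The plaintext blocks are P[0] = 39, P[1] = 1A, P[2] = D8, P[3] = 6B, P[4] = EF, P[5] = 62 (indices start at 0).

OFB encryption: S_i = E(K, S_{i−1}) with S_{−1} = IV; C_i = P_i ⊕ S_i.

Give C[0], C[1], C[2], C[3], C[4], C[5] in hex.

C[0]: S = E(K, 67) = 0E; 39 ⊕ 0E = 37.
C[1]: S = E(K, 0E) = B5; 1A ⊕ B5 = AF.
C[2]: S = E(K, B5) = 60; D8 ⊕ 60 = B8.
C[3]: S = E(K, 60) = 13; 6B ⊕ 13 = 78.
C[4]: S = E(K, 13) = C2; EF ⊕ C2 = 2D.
C[5]: S = E(K, C2) = 71; 62 ⊕ 71 = 13.

C[0] = 37, C[1] = AF, C[2] = B8, C[3] = 78, C[4] = 2D, C[5] = 13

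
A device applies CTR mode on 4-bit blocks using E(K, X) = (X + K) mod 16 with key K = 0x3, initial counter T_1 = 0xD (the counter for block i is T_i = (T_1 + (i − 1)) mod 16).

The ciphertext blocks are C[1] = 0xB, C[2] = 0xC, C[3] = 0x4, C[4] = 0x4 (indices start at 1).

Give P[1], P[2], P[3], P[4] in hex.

P[1] = 0xB, P[2] = 0xD, P[3] = 0x6, P[4] = 0x7

CTR decryption: S_i = E(K, T_i) where T_i is the counter for block i; P_i = C_i ⊕ S_i.
P[1]: T = 0xD, S = E(K, T) = 0x0; 0xB ⊕ 0x0 = 0xB.
P[2]: T = 0xE, S = E(K, T) = 0x1; 0xC ⊕ 0x1 = 0xD.
P[3]: T = 0xF, S = E(K, T) = 0x2; 0x4 ⊕ 0x2 = 0x6.
P[4]: T = 0x0, S = E(K, T) = 0x3; 0x4 ⊕ 0x3 = 0x7.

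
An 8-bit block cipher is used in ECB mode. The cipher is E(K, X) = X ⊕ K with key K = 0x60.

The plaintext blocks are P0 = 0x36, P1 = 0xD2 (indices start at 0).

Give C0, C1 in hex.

ECB encryption: C_i = E(K, P_i).
C0: E(K, 0x36) = 0x56.
C1: E(K, 0xD2) = 0xB2.

C0 = 0x56, C1 = 0xB2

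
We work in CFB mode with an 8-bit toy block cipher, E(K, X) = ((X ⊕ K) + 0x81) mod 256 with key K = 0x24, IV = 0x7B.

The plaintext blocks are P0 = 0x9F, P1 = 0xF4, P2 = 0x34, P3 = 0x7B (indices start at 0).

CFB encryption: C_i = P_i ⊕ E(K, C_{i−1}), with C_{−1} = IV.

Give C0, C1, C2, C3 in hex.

C0 = 0x7F, C1 = 0x28, C2 = 0xB9, C3 = 0x65

C0: E(K, 0x7B) = 0xE0; 0x9F ⊕ 0xE0 = 0x7F.
C1: E(K, 0x7F) = 0xDC; 0xF4 ⊕ 0xDC = 0x28.
C2: E(K, 0x28) = 0x8D; 0x34 ⊕ 0x8D = 0xB9.
C3: E(K, 0xB9) = 0x1E; 0x7B ⊕ 0x1E = 0x65.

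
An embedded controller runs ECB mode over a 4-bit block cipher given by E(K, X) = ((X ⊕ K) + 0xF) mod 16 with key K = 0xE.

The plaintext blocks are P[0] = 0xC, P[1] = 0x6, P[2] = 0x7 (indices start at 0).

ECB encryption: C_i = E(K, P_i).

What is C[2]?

C[2] = 0x8

C[2]: E(K, 0x7) = 0x8.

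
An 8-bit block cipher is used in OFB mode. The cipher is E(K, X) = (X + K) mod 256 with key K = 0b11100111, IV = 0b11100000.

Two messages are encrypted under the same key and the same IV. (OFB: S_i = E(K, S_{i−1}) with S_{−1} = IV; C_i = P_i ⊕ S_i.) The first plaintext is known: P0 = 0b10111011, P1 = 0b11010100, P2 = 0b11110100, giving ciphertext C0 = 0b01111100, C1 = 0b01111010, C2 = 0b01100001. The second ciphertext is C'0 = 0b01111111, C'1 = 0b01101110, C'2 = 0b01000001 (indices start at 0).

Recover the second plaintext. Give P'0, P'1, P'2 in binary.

In OFB with a reused IV, both messages share the same keystream S_i, so C_i ⊕ C'_i = P_i ⊕ P'_i and thus P'_i = P_i ⊕ C_i ⊕ C'_i.
P'0: 0b10111011 ⊕ 0b01111100 ⊕ 0b01111111 = 0b10111000.
P'1: 0b11010100 ⊕ 0b01111010 ⊕ 0b01101110 = 0b11000000.
P'2: 0b11110100 ⊕ 0b01100001 ⊕ 0b01000001 = 0b11010100.

P'0 = 0b10111000, P'1 = 0b11000000, P'2 = 0b11010100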